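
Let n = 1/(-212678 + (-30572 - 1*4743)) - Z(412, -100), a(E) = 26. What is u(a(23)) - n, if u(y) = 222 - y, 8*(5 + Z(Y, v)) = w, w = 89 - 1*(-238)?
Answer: 460027023/1983944 ≈ 231.88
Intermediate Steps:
w = 327 (w = 89 + 238 = 327)
Z(Y, v) = 287/8 (Z(Y, v) = -5 + (⅛)*327 = -5 + 327/8 = 287/8)
n = -71173999/1983944 (n = 1/(-212678 + (-30572 - 1*4743)) - 1*287/8 = 1/(-212678 + (-30572 - 4743)) - 287/8 = 1/(-212678 - 35315) - 287/8 = 1/(-247993) - 287/8 = -1/247993 - 287/8 = -71173999/1983944 ≈ -35.875)
u(a(23)) - n = (222 - 1*26) - 1*(-71173999/1983944) = (222 - 26) + 71173999/1983944 = 196 + 71173999/1983944 = 460027023/1983944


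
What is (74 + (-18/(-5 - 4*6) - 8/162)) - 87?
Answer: -29195/2349 ≈ -12.429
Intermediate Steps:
(74 + (-18/(-5 - 4*6) - 8/162)) - 87 = (74 + (-18/(-5 - 24) - 8*1/162)) - 87 = (74 + (-18/(-29) - 4/81)) - 87 = (74 + (-18*(-1/29) - 4/81)) - 87 = (74 + (18/29 - 4/81)) - 87 = (74 + 1342/2349) - 87 = 175168/2349 - 87 = -29195/2349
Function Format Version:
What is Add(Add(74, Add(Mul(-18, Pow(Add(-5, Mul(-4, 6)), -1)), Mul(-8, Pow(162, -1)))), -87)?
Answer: Rational(-29195, 2349) ≈ -12.429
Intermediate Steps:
Add(Add(74, Add(Mul(-18, Pow(Add(-5, Mul(-4, 6)), -1)), Mul(-8, Pow(162, -1)))), -87) = Add(Add(74, Add(Mul(-18, Pow(Add(-5, -24), -1)), Mul(-8, Rational(1, 162)))), -87) = Add(Add(74, Add(Mul(-18, Pow(-29, -1)), Rational(-4, 81))), -87) = Add(Add(74, Add(Mul(-18, Rational(-1, 29)), Rational(-4, 81))), -87) = Add(Add(74, Add(Rational(18, 29), Rational(-4, 81))), -87) = Add(Add(74, Rational(1342, 2349)), -87) = Add(Rational(175168, 2349), -87) = Rational(-29195, 2349)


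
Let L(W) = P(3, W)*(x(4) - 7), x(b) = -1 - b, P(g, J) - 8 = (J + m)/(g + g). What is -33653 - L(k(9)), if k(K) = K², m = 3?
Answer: -33389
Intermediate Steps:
P(g, J) = 8 + (3 + J)/(2*g) (P(g, J) = 8 + (J + 3)/(g + g) = 8 + (3 + J)/((2*g)) = 8 + (3 + J)*(1/(2*g)) = 8 + (3 + J)/(2*g))
L(W) = -102 - 2*W (L(W) = ((½)*(3 + W + 16*3)/3)*((-1 - 1*4) - 7) = ((½)*(⅓)*(3 + W + 48))*((-1 - 4) - 7) = ((½)*(⅓)*(51 + W))*(-5 - 7) = (17/2 + W/6)*(-12) = -102 - 2*W)
-33653 - L(k(9)) = -33653 - (-102 - 2*9²) = -33653 - (-102 - 2*81) = -33653 - (-102 - 162) = -33653 - 1*(-264) = -33653 + 264 = -33389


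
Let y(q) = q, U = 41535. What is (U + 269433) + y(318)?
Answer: 311286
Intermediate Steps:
(U + 269433) + y(318) = (41535 + 269433) + 318 = 310968 + 318 = 311286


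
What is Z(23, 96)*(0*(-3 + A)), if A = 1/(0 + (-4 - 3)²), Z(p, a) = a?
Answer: 0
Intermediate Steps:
A = 1/49 (A = 1/(0 + (-7)²) = 1/(0 + 49) = 1/49 ≈ 0.020408)
Z(23, 96)*(0*(-3 + A)) = 96*(0*(-3 + 1/49)) = 96*(0*(-146/49)) = 96*0 = 0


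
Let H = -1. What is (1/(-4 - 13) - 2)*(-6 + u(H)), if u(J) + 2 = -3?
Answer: 385/17 ≈ 22.647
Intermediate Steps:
u(J) = -5 (u(J) = -2 - 3 = -5)
(1/(-4 - 13) - 2)*(-6 + u(H)) = (1/(-4 - 13) - 2)*(-6 - 5) = (1/(-17) - 2)*(-11) = (-1/17 - 2)*(-11) = -35/17*(-11) = 385/17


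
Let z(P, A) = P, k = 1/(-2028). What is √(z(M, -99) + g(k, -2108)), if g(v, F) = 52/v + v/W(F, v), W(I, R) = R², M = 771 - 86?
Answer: I*√106799 ≈ 326.8*I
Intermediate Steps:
k = -1/2028 ≈ -0.00049310
M = 685
g(v, F) = 53/v (g(v, F) = 52/v + v/(v²) = 52/v + v/v² = 52/v + 1/v = 53/v)
√(z(M, -99) + g(k, -2108)) = √(685 + 53/(-1/2028)) = √(685 + 53*(-2028)) = √(685 - 107484) = √(-106799) = I*√106799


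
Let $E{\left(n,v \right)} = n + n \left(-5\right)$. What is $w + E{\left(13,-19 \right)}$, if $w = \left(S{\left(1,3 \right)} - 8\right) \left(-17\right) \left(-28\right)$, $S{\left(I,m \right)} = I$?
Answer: $-3384$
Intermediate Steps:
$w = -3332$ ($w = \left(1 - 8\right) \left(-17\right) \left(-28\right) = \left(-7\right) \left(-17\right) \left(-28\right) = 119 \left(-28\right) = -3332$)
$E{\left(n,v \right)} = - 4 n$ ($E{\left(n,v \right)} = n - 5 n = - 4 n$)
$w + E{\left(13,-19 \right)} = -3332 - 52 = -3384$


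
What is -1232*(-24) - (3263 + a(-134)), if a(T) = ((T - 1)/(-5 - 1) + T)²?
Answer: 55491/4 ≈ 13873.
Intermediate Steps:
a(T) = (⅙ + 5*T/6)² (a(T) = ((-1 + T)/(-6) + T)² = ((-1 + T)*(-⅙) + T)² = ((⅙ - T/6) + T)² = (⅙ + 5*T/6)²)
-1232*(-24) - (3263 + a(-134)) = -1232*(-24) - (3263 + (1 + 5*(-134))²/36) = 29568 - (3263 + (1 - 670)²/36) = 29568 - (3263 + (1/36)*(-669)²) = 29568 - (3263 + (1/36)*447561) = 29568 - (3263 + 49729/4) = 29568 - 1*62781/4 = 29568 - 62781/4 = 55491/4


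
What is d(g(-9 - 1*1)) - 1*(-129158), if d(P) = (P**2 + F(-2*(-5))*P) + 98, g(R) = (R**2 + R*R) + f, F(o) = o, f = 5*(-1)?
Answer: 169231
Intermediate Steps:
f = -5
g(R) = -5 + 2*R**2 (g(R) = (R**2 + R*R) - 5 = (R**2 + R**2) - 5 = 2*R**2 - 5 = -5 + 2*R**2)
d(P) = 98 + P**2 + 10*P (d(P) = (P**2 + (-2*(-5))*P) + 98 = (P**2 + 10*P) + 98 = 98 + P**2 + 10*P)
d(g(-9 - 1*1)) - 1*(-129158) = (98 + (-5 + 2*(-9 - 1*1)**2)**2 + 10*(-5 + 2*(-9 - 1*1)**2)) - 1*(-129158) = (98 + (-5 + 2*(-9 - 1)**2)**2 + 10*(-5 + 2*(-9 - 1)**2)) + 129158 = (98 + (-5 + 2*(-10)**2)**2 + 10*(-5 + 2*(-10)**2)) + 129158 = (98 + (-5 + 2*100)**2 + 10*(-5 + 2*100)) + 129158 = (98 + (-5 + 200)**2 + 10*(-5 + 200)) + 129158 = (98 + 195**2 + 10*195) + 129158 = (98 + 38025 + 1950) + 129158 = 40073 + 129158 = 169231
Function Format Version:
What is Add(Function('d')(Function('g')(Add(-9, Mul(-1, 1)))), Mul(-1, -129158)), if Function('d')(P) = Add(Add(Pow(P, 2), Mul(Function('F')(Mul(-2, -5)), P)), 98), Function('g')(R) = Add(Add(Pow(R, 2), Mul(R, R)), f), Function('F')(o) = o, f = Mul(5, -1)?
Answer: 169231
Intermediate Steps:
f = -5
Function('g')(R) = Add(-5, Mul(2, Pow(R, 2))) (Function('g')(R) = Add(Add(Pow(R, 2), Mul(R, R)), -5) = Add(Add(Pow(R, 2), Pow(R, 2)), -5) = Add(Mul(2, Pow(R, 2)), -5) = Add(-5, Mul(2, Pow(R, 2))))
Function('d')(P) = Add(98, Pow(P, 2), Mul(10, P)) (Function('d')(P) = Add(Add(Pow(P, 2), Mul(Mul(-2, -5), P)), 98) = Add(Add(Pow(P, 2), Mul(10, P)), 98) = Add(98, Pow(P, 2), Mul(10, P)))
Add(Function('d')(Function('g')(Add(-9, Mul(-1, 1)))), Mul(-1, -129158)) = Add(Add(98, Pow(Add(-5, Mul(2, Pow(Add(-9, Mul(-1, 1)), 2))), 2), Mul(10, Add(-5, Mul(2, Pow(Add(-9, Mul(-1, 1)), 2))))), Mul(-1, -129158)) = Add(Add(98, Pow(Add(-5, Mul(2, Pow(Add(-9, -1), 2))), 2), Mul(10, Add(-5, Mul(2, Pow(Add(-9, -1), 2))))), 129158) = Add(Add(98, Pow(Add(-5, Mul(2, Pow(-10, 2))), 2), Mul(10, Add(-5, Mul(2, Pow(-10, 2))))), 129158) = Add(Add(98, Pow(Add(-5, Mul(2, 100)), 2), Mul(10, Add(-5, Mul(2, 100)))), 129158) = Add(Add(98, Pow(Add(-5, 200), 2), Mul(10, Add(-5, 200))), 129158) = Add(Add(98, Pow(195, 2), Mul(10, 195)), 129158) = Add(Add(98, 38025, 1950), 129158) = Add(40073, 129158) = 169231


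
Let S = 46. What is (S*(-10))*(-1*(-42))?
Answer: -19320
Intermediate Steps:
(S*(-10))*(-1*(-42)) = (46*(-10))*(-1*(-42)) = -460*42 = -19320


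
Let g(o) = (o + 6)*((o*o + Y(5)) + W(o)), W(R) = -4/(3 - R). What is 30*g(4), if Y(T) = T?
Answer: 7500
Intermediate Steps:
g(o) = (6 + o)*(5 + o² + 4/(-3 + o)) (g(o) = (o + 6)*((o*o + 5) + 4/(-3 + o)) = (6 + o)*((o² + 5) + 4/(-3 + o)) = (6 + o)*((5 + o²) + 4/(-3 + o)) = (6 + o)*(5 + o² + 4/(-3 + o)))
30*g(4) = 30*((-66 + 4⁴ - 13*4² + 3*4³ + 19*4)/(-3 + 4)) = 30*((-66 + 256 - 13*16 + 3*64 + 76)/1) = 30*(1*(-66 + 256 - 208 + 192 + 76)) = 30*(1*250) = 30*250 = 7500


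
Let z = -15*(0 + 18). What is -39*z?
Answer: 10530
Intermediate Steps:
z = -270 (z = -15*18 = -270)
-39*z = -39*(-270) = 10530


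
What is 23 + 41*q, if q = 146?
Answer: 6009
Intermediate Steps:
23 + 41*q = 23 + 41*146 = 23 + 5986 = 6009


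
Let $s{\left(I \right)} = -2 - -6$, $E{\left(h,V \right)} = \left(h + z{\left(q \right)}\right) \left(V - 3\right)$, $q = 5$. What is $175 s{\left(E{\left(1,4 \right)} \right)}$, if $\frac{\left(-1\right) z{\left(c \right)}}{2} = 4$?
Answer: $700$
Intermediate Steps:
$z{\left(c \right)} = -8$ ($z{\left(c \right)} = \left(-2\right) 4 = -8$)
$E{\left(h,V \right)} = \left(-8 + h\right) \left(-3 + V\right)$ ($E{\left(h,V \right)} = \left(h - 8\right) \left(V - 3\right) = \left(-8 + h\right) \left(-3 + V\right)$)
$s{\left(I \right)} = 4$ ($s{\left(I \right)} = -2 + 6 = 4$)
$175 s{\left(E{\left(1,4 \right)} \right)} = 175 \cdot 4 = 700$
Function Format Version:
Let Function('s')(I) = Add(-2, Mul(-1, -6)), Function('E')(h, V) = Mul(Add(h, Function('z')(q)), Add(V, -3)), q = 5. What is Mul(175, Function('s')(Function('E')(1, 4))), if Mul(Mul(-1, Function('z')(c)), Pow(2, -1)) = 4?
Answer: 700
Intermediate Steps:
Function('z')(c) = -8 (Function('z')(c) = Mul(-2, 4) = -8)
Function('E')(h, V) = Mul(Add(-8, h), Add(-3, V)) (Function('E')(h, V) = Mul(Add(h, -8), Add(V, -3)) = Mul(Add(-8, h), Add(-3, V)))
Function('s')(I) = 4 (Function('s')(I) = Add(-2, 6) = 4)
Mul(175, Function('s')(Function('E')(1, 4))) = Mul(175, 4) = 700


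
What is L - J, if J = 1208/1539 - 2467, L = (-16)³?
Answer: -2508239/1539 ≈ -1629.8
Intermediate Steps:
L = -4096
J = -3795505/1539 (J = 1208*(1/1539) - 2467 = 1208/1539 - 2467 = -3795505/1539 ≈ -2466.2)
L - J = -4096 - 1*(-3795505/1539) = -4096 + 3795505/1539 = -2508239/1539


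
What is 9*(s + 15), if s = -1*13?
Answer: 18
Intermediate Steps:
s = -13
9*(s + 15) = 9*(-13 + 15) = 9*2 = 18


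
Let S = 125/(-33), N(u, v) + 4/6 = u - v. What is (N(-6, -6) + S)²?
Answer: 2401/121 ≈ 19.843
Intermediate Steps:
N(u, v) = -⅔ + u - v (N(u, v) = -⅔ + (u - v) = -⅔ + u - v)
S = -125/33 (S = 125*(-1/33) = -125/33 ≈ -3.7879)
(N(-6, -6) + S)² = ((-⅔ - 6 - 1*(-6)) - 125/33)² = ((-⅔ - 6 + 6) - 125/33)² = (-⅔ - 125/33)² = (-49/11)² = 2401/121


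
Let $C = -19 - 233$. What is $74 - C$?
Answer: $326$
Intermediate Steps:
$C = -252$ ($C = -19 - 233 = -252$)
$74 - C = 74 - -252 = 74 + 252 = 326$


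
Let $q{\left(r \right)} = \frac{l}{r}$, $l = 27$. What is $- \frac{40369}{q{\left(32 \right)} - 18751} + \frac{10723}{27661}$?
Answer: $\frac{76250551}{30012185} \approx 2.5407$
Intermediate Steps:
$q{\left(r \right)} = \frac{27}{r}$
$- \frac{40369}{q{\left(32 \right)} - 18751} + \frac{10723}{27661} = - \frac{40369}{\frac{27}{32} - 18751} + \frac{10723}{27661} = - \frac{40369}{- \frac{600005}{32}} + \frac{10723}{27661} = \left(-40369\right) \left(- \frac{32}{600005}\right) + \frac{10723}{27661} = \frac{2336}{1085} + \frac{10723}{27661} = \frac{76250551}{30012185}$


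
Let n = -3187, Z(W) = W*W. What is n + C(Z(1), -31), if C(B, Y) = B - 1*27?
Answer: -3213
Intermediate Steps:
Z(W) = W²
C(B, Y) = -27 + B (C(B, Y) = B - 27 = -27 + B)
n + C(Z(1), -31) = -3187 + (-27 + 1²) = -3187 + (-27 + 1) = -3187 - 26 = -3213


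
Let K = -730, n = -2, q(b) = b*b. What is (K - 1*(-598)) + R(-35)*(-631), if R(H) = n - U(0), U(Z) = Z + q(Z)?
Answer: 1130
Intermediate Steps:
q(b) = b²
U(Z) = Z + Z²
R(H) = -2 (R(H) = -2 - 0*(1 + 0) = -2 - 0 = -2 - 1*0 = -2 + 0 = -2)
(K - 1*(-598)) + R(-35)*(-631) = (-730 - 1*(-598)) - 2*(-631) = (-730 + 598) + 1262 = -132 + 1262 = 1130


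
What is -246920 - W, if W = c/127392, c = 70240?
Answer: -982990715/3981 ≈ -2.4692e+5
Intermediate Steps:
W = 2195/3981 (W = 70240/127392 = 70240*(1/127392) = 2195/3981 ≈ 0.55137)
-246920 - W = -246920 - 1*2195/3981 = -246920 - 2195/3981 = -982990715/3981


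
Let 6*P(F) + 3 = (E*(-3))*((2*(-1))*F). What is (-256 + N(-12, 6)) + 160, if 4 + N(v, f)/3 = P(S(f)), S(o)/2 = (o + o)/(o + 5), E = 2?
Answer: -2121/22 ≈ -96.409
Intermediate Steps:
S(o) = 4*o/(5 + o) (S(o) = 2*((o + o)/(o + 5)) = 2*((2*o)/(5 + o)) = 2*(2*o/(5 + o)) = 4*o/(5 + o))
P(F) = -½ + 2*F (P(F) = -½ + ((2*(-3))*((2*(-1))*F))/6 = -½ + (-(-12)*F)/6 = -½ + (12*F)/6 = -½ + 2*F)
N(v, f) = -27/2 + 24*f/(5 + f) (N(v, f) = -12 + 3*(-½ + 2*(4*f/(5 + f))) = -12 + 3*(-½ + 8*f/(5 + f)) = -12 + (-3/2 + 24*f/(5 + f)) = -27/2 + 24*f/(5 + f))
(-256 + N(-12, 6)) + 160 = (-256 + 3*(-45 + 7*6)/(2*(5 + 6))) + 160 = (-256 + (3/2)*(-45 + 42)/11) + 160 = (-256 + (3/2)*(1/11)*(-3)) + 160 = (-256 - 9/22) + 160 = -5641/22 + 160 = -2121/22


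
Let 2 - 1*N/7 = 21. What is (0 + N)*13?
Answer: -1729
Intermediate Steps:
N = -133 (N = 14 - 7*21 = 14 - 147 = -133)
(0 + N)*13 = (0 - 133)*13 = -133*13 = -1729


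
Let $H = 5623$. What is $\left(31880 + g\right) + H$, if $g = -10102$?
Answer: $27401$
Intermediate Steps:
$\left(31880 + g\right) + H = \left(31880 - 10102\right) + 5623 = 21778 + 5623 = 27401$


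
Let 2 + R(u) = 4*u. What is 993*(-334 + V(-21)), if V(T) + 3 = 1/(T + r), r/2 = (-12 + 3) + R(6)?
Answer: -1672212/5 ≈ -3.3444e+5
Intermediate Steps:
R(u) = -2 + 4*u
r = 26 (r = 2*((-12 + 3) + (-2 + 4*6)) = 2*(-9 + (-2 + 24)) = 2*(-9 + 22) = 2*13 = 26)
V(T) = -3 + 1/(26 + T) (V(T) = -3 + 1/(T + 26) = -3 + 1/(26 + T))
993*(-334 + V(-21)) = 993*(-334 + (-77 - 3*(-21))/(26 - 21)) = 993*(-334 + (-77 + 63)/5) = 993*(-334 + (⅕)*(-14)) = 993*(-334 - 14/5) = 993*(-1684/5) = -1672212/5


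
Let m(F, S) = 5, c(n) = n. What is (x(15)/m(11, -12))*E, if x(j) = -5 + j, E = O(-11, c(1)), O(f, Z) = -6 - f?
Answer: 10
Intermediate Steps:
E = 5 (E = -6 - 1*(-11) = -6 + 11 = 5)
(x(15)/m(11, -12))*E = ((-5 + 15)/5)*5 = (10*(1/5))*5 = 2*5 = 10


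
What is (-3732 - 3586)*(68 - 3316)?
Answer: 23768864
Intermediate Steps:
(-3732 - 3586)*(68 - 3316) = -7318*(-3248) = 23768864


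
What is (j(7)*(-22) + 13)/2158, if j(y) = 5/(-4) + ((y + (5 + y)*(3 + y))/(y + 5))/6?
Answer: 61/77688 ≈ 0.00078519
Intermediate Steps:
j(y) = -5/4 + (y + (3 + y)*(5 + y))/(6*(5 + y)) (j(y) = 5*(-1/4) + ((y + (3 + y)*(5 + y))/(5 + y))*(1/6) = -5/4 + ((y + (3 + y)*(5 + y))/(5 + y))*(1/6) = -5/4 + (y + (3 + y)*(5 + y))/(6*(5 + y)))
(j(7)*(-22) + 13)/2158 = (((-45 + 2*7**2 + 3*7)/(12*(5 + 7)))*(-22) + 13)/2158 = (((1/12)*(-45 + 2*49 + 21)/12)*(-22) + 13)*(1/2158) = (((1/12)*(1/12)*(-45 + 98 + 21))*(-22) + 13)*(1/2158) = (((1/12)*(1/12)*74)*(-22) + 13)*(1/2158) = ((37/72)*(-22) + 13)*(1/2158) = (-407/36 + 13)*(1/2158) = (61/36)*(1/2158) = 61/77688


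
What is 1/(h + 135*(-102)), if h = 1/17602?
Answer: -17602/242379539 ≈ -7.2622e-5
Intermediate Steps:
h = 1/17602 ≈ 5.6812e-5
1/(h + 135*(-102)) = 1/(1/17602 + 135*(-102)) = 1/(1/17602 - 13770) = 1/(-242379539/17602) = -17602/242379539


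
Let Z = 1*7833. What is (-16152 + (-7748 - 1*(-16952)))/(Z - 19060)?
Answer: 6948/11227 ≈ 0.61887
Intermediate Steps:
Z = 7833
(-16152 + (-7748 - 1*(-16952)))/(Z - 19060) = (-16152 + (-7748 - 1*(-16952)))/(7833 - 19060) = (-16152 + (-7748 + 16952))/(-11227) = (-16152 + 9204)*(-1/11227) = -6948*(-1/11227) = 6948/11227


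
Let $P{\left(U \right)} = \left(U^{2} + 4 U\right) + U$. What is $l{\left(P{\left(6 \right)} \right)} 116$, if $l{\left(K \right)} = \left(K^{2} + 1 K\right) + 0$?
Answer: $512952$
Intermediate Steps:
$P{\left(U \right)} = U^{2} + 5 U$
$l{\left(K \right)} = K + K^{2}$ ($l{\left(K \right)} = \left(K^{2} + K\right) + 0 = \left(K + K^{2}\right) + 0 = K + K^{2}$)
$l{\left(P{\left(6 \right)} \right)} 116 = 6 \left(5 + 6\right) \left(1 + 6 \left(5 + 6\right)\right) 116 = 6 \cdot 11 \left(1 + 6 \cdot 11\right) 116 = 66 \left(1 + 66\right) 116 = 66 \cdot 67 \cdot 116 = 4422 \cdot 116 = 512952$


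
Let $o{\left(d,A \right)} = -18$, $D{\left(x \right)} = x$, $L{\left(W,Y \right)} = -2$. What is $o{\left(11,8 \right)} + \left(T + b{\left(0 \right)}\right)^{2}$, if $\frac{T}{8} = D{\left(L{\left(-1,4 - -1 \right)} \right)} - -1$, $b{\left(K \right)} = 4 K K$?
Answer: $46$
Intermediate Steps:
$b{\left(K \right)} = 4 K^{2}$
$T = -8$ ($T = 8 \left(-2 - -1\right) = 8 \left(-2 + 1\right) = 8 \left(-1\right) = -8$)
$o{\left(11,8 \right)} + \left(T + b{\left(0 \right)}\right)^{2} = -18 + \left(-8 + 4 \cdot 0^{2}\right)^{2} = -18 + \left(-8 + 4 \cdot 0\right)^{2} = -18 + \left(-8 + 0\right)^{2} = -18 + \left(-8\right)^{2} = -18 + 64 = 46$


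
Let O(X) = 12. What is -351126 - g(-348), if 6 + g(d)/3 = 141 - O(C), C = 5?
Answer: -351495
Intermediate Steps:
g(d) = 369 (g(d) = -18 + 3*(141 - 1*12) = -18 + 3*(141 - 12) = -18 + 3*129 = -18 + 387 = 369)
-351126 - g(-348) = -351126 - 1*369 = -351126 - 369 = -351495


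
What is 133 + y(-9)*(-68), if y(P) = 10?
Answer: -547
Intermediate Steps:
133 + y(-9)*(-68) = 133 + 10*(-68) = 133 - 680 = -547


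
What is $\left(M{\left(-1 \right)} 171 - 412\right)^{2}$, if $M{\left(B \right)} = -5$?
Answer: $1605289$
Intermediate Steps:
$\left(M{\left(-1 \right)} 171 - 412\right)^{2} = \left(\left(-5\right) 171 - 412\right)^{2} = \left(-855 - 412\right)^{2} = \left(-1267\right)^{2} = 1605289$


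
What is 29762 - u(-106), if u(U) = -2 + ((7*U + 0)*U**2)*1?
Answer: 8366876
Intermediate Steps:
u(U) = -2 + 7*U**3 (u(U) = -2 + ((7*U)*U**2)*1 = -2 + (7*U**3)*1 = -2 + 7*U**3)
29762 - u(-106) = 29762 - (-2 + 7*(-106)**3) = 29762 - (-2 + 7*(-1191016)) = 29762 - (-2 - 8337112) = 29762 - 1*(-8337114) = 29762 + 8337114 = 8366876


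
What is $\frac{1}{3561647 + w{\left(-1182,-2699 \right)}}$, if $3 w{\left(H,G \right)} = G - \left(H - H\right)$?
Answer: $\frac{3}{10682242} \approx 2.8084 \cdot 10^{-7}$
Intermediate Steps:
$w{\left(H,G \right)} = \frac{G}{3}$ ($w{\left(H,G \right)} = \frac{G - \left(H - H\right)}{3} = \frac{G - 0}{3} = \frac{G + 0}{3} = \frac{G}{3}$)
$\frac{1}{3561647 + w{\left(-1182,-2699 \right)}} = \frac{1}{3561647 + \frac{1}{3} \left(-2699\right)} = \frac{1}{3561647 - \frac{2699}{3}} = \frac{1}{\frac{10682242}{3}} = \frac{3}{10682242}$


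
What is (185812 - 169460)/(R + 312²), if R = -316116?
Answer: -4088/54693 ≈ -0.074744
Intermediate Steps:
(185812 - 169460)/(R + 312²) = (185812 - 169460)/(-316116 + 312²) = 16352/(-316116 + 97344) = 16352/(-218772) = 16352*(-1/218772) = -4088/54693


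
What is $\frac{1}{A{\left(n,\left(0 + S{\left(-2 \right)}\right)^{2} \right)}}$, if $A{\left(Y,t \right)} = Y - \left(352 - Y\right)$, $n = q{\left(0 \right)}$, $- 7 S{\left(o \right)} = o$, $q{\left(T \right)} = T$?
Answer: $- \frac{1}{352} \approx -0.0028409$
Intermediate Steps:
$S{\left(o \right)} = - \frac{o}{7}$
$n = 0$
$A{\left(Y,t \right)} = -352 + 2 Y$ ($A{\left(Y,t \right)} = Y + \left(-352 + Y\right) = -352 + 2 Y$)
$\frac{1}{A{\left(n,\left(0 + S{\left(-2 \right)}\right)^{2} \right)}} = \frac{1}{-352 + 2 \cdot 0} = \frac{1}{-352 + 0} = \frac{1}{-352} = - \frac{1}{352}$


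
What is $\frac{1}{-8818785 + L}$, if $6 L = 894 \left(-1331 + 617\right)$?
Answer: $- \frac{1}{8925171} \approx -1.1204 \cdot 10^{-7}$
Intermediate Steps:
$L = -106386$ ($L = \frac{894 \left(-1331 + 617\right)}{6} = \frac{894 \left(-714\right)}{6} = \frac{1}{6} \left(-638316\right) = -106386$)
$\frac{1}{-8818785 + L} = \frac{1}{-8818785 - 106386} = \frac{1}{-8925171} = - \frac{1}{8925171}$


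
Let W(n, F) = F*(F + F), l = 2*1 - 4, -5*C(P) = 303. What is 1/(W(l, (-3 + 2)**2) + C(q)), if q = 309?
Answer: -5/293 ≈ -0.017065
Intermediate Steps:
C(P) = -303/5 (C(P) = -1/5*303 = -303/5)
l = -2 (l = 2 - 4 = -2)
W(n, F) = 2*F**2 (W(n, F) = F*(2*F) = 2*F**2)
1/(W(l, (-3 + 2)**2) + C(q)) = 1/(2*((-3 + 2)**2)**2 - 303/5) = 1/(2*((-1)**2)**2 - 303/5) = 1/(2*1**2 - 303/5) = 1/(2*1 - 303/5) = 1/(2 - 303/5) = 1/(-293/5) = -5/293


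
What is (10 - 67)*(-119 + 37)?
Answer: 4674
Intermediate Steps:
(10 - 67)*(-119 + 37) = -57*(-82) = 4674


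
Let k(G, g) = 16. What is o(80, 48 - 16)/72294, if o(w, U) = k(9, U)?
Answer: 8/36147 ≈ 0.00022132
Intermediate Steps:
o(w, U) = 16
o(80, 48 - 16)/72294 = 16/72294 = 16*(1/72294) = 8/36147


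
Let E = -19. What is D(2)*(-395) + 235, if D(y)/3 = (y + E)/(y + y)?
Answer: 21085/4 ≈ 5271.3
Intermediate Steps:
D(y) = 3*(-19 + y)/(2*y) (D(y) = 3*((y - 19)/(y + y)) = 3*((-19 + y)/((2*y))) = 3*((-19 + y)*(1/(2*y))) = 3*((-19 + y)/(2*y)) = 3*(-19 + y)/(2*y))
D(2)*(-395) + 235 = ((3/2)*(-19 + 2)/2)*(-395) + 235 = ((3/2)*(1/2)*(-17))*(-395) + 235 = -51/4*(-395) + 235 = 20145/4 + 235 = 21085/4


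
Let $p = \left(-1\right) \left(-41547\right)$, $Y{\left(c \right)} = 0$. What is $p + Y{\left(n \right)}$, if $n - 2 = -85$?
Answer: $41547$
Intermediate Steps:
$n = -83$ ($n = 2 - 85 = -83$)
$p = 41547$
$p + Y{\left(n \right)} = 41547 + 0 = 41547$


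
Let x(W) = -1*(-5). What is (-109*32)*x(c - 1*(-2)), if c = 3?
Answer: -17440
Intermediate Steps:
x(W) = 5
(-109*32)*x(c - 1*(-2)) = -109*32*5 = -3488*5 = -17440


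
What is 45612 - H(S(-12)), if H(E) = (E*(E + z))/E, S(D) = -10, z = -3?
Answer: 45625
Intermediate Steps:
H(E) = -3 + E (H(E) = (E*(E - 3))/E = (E*(-3 + E))/E = -3 + E)
45612 - H(S(-12)) = 45612 - (-3 - 10) = 45612 - 1*(-13) = 45612 + 13 = 45625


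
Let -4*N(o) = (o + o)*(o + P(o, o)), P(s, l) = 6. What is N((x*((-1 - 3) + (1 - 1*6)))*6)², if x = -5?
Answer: 1388307600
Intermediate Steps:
N(o) = -o*(6 + o)/2 (N(o) = -(o + o)*(o + 6)/4 = -2*o*(6 + o)/4 = -o*(6 + o)/2)
N((x*((-1 - 3) + (1 - 1*6)))*6)² = (--5*((-1 - 3) + (1 - 1*6))*6*(6 - 5*((-1 - 3) + (1 - 1*6))*6)/2)² = (--5*(-4 + (1 - 6))*6*(6 - 5*(-4 + (1 - 6))*6)/2)² = (--5*(-4 - 5)*6*(6 - 5*(-4 - 5)*6)/2)² = (--5*(-9)*6*(6 - 5*(-9)*6)/2)² = (-45*6*(6 + 45*6)/2)² = (-½*270*(6 + 270))² = (-½*270*276)² = (-37260)² = 1388307600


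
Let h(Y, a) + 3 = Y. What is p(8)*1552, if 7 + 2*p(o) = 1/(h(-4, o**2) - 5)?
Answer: -16490/3 ≈ -5496.7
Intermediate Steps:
h(Y, a) = -3 + Y
p(o) = -85/24 (p(o) = -7/2 + 1/(2*((-3 - 4) - 5)) = -7/2 + 1/(2*(-7 - 5)) = -7/2 + (1/2)/(-12) = -7/2 + (1/2)*(-1/12) = -7/2 - 1/24 = -85/24)
p(8)*1552 = -85/24*1552 = -16490/3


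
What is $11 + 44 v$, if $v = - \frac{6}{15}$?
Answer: $- \frac{33}{5} \approx -6.6$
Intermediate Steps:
$v = - \frac{2}{5}$ ($v = \left(-6\right) \frac{1}{15} = - \frac{2}{5} \approx -0.4$)
$11 + 44 v = 11 + 44 \left(- \frac{2}{5}\right) = 11 - \frac{88}{5} = - \frac{33}{5}$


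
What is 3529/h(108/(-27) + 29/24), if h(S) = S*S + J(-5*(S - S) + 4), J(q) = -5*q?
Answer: -2032704/7031 ≈ -289.11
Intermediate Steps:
h(S) = -20 + S**2 (h(S) = S*S - 5*(-5*(S - S) + 4) = S**2 - 5*(-5*0 + 4) = S**2 - 5*(0 + 4) = S**2 - 5*4 = S**2 - 20 = -20 + S**2)
3529/h(108/(-27) + 29/24) = 3529/(-20 + (108/(-27) + 29/24)**2) = 3529/(-20 + (108*(-1/27) + 29*(1/24))**2) = 3529/(-20 + (-4 + 29/24)**2) = 3529/(-20 + (-67/24)**2) = 3529/(-20 + 4489/576) = 3529/(-7031/576) = 3529*(-576/7031) = -2032704/7031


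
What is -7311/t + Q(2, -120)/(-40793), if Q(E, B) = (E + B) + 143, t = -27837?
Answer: 99180566/378518247 ≈ 0.26202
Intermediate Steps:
Q(E, B) = 143 + B + E (Q(E, B) = (B + E) + 143 = 143 + B + E)
-7311/t + Q(2, -120)/(-40793) = -7311/(-27837) + (143 - 120 + 2)/(-40793) = -7311*(-1/27837) + 25*(-1/40793) = 2437/9279 - 25/40793 = 99180566/378518247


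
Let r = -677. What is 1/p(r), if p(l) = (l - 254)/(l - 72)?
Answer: 107/133 ≈ 0.80451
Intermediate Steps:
p(l) = (-254 + l)/(-72 + l)
1/p(r) = 1/((-254 - 677)/(-72 - 677)) = 1/(-931/(-749)) = 1/(-1/749*(-931)) = 1/(133/107) = 107/133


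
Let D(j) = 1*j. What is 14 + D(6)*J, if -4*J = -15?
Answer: 73/2 ≈ 36.500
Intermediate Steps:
J = 15/4 (J = -¼*(-15) = 15/4 ≈ 3.7500)
D(j) = j
14 + D(6)*J = 14 + 6*(15/4) = 14 + 45/2 = 73/2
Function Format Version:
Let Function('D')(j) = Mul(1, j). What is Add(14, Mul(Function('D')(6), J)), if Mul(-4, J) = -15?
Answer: Rational(73, 2) ≈ 36.500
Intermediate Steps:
J = Rational(15, 4) (J = Mul(Rational(-1, 4), -15) = Rational(15, 4) ≈ 3.7500)
Function('D')(j) = j
Add(14, Mul(Function('D')(6), J)) = Add(14, Mul(6, Rational(15, 4))) = Add(14, Rational(45, 2)) = Rational(73, 2)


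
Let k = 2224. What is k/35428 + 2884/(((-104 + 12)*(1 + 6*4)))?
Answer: -6066197/5092775 ≈ -1.1911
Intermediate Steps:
k/35428 + 2884/(((-104 + 12)*(1 + 6*4))) = 2224/35428 + 2884/(((-104 + 12)*(1 + 6*4))) = 2224*(1/35428) + 2884/((-92*(1 + 24))) = 556/8857 + 2884/((-92*25)) = 556/8857 + 2884/(-2300) = 556/8857 + 2884*(-1/2300) = 556/8857 - 721/575 = -6066197/5092775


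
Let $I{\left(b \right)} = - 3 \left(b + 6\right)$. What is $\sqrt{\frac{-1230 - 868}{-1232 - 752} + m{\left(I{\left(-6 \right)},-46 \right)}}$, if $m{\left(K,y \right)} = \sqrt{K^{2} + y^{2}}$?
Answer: $\frac{\sqrt{2894222}}{248} \approx 6.8598$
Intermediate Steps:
$I{\left(b \right)} = -18 - 3 b$ ($I{\left(b \right)} = - 3 \left(6 + b\right) = -18 - 3 b$)
$\sqrt{\frac{-1230 - 868}{-1232 - 752} + m{\left(I{\left(-6 \right)},-46 \right)}} = \sqrt{\frac{-1230 - 868}{-1232 - 752} + \sqrt{\left(-18 - -18\right)^{2} + \left(-46\right)^{2}}} = \sqrt{- \frac{2098}{-1984} + \sqrt{\left(-18 + 18\right)^{2} + 2116}} = \sqrt{\left(-2098\right) \left(- \frac{1}{1984}\right) + \sqrt{0^{2} + 2116}} = \sqrt{\frac{1049}{992} + \sqrt{0 + 2116}} = \sqrt{\frac{1049}{992} + \sqrt{2116}} = \sqrt{\frac{1049}{992} + 46} = \sqrt{\frac{46681}{992}} = \frac{\sqrt{2894222}}{248}$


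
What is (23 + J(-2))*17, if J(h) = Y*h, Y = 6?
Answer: 187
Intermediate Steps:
J(h) = 6*h
(23 + J(-2))*17 = (23 + 6*(-2))*17 = (23 - 12)*17 = 11*17 = 187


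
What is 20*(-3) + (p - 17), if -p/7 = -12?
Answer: 7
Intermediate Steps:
p = 84 (p = -7*(-12) = 84)
20*(-3) + (p - 17) = 20*(-3) + (84 - 17) = -60 + 67 = 7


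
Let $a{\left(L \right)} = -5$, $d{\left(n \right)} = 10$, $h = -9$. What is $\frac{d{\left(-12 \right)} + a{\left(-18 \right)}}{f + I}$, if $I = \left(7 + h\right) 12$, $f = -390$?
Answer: $- \frac{5}{414} \approx -0.012077$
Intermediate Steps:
$I = -24$ ($I = \left(7 - 9\right) 12 = \left(-2\right) 12 = -24$)
$\frac{d{\left(-12 \right)} + a{\left(-18 \right)}}{f + I} = \frac{10 - 5}{-390 - 24} = \frac{5}{-414} = 5 \left(- \frac{1}{414}\right) = - \frac{5}{414}$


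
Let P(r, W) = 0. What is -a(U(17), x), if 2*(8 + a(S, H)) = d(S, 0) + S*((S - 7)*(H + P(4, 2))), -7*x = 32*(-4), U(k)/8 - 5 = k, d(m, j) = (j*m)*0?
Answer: -1903560/7 ≈ -2.7194e+5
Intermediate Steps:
d(m, j) = 0
U(k) = 40 + 8*k
x = 128/7 (x = -32*(-4)/7 = -1/7*(-128) = 128/7 ≈ 18.286)
a(S, H) = -8 + H*S*(-7 + S)/2 (a(S, H) = -8 + (0 + S*((S - 7)*(H + 0)))/2 = -8 + (0 + S*((-7 + S)*H))/2 = -8 + (0 + S*(H*(-7 + S)))/2 = -8 + (0 + H*S*(-7 + S))/2 = -8 + (H*S*(-7 + S))/2 = -8 + H*S*(-7 + S)/2)
-a(U(17), x) = -(-8 + (1/2)*(128/7)*(40 + 8*17)**2 - 7/2*128/7*(40 + 8*17)) = -(-8 + (1/2)*(128/7)*(40 + 136)**2 - 7/2*128/7*(40 + 136)) = -(-8 + (1/2)*(128/7)*176**2 - 7/2*128/7*176) = -(-8 + (1/2)*(128/7)*30976 - 11264) = -(-8 + 1982464/7 - 11264) = -1*1903560/7 = -1903560/7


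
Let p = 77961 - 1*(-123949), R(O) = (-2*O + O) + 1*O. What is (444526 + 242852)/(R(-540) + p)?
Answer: 343689/100955 ≈ 3.4044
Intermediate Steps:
R(O) = 0 (R(O) = -O + O = 0)
p = 201910 (p = 77961 + 123949 = 201910)
(444526 + 242852)/(R(-540) + p) = (444526 + 242852)/(0 + 201910) = 687378/201910 = 687378*(1/201910) = 343689/100955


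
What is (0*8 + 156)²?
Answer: 24336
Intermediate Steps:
(0*8 + 156)² = (0 + 156)² = 156² = 24336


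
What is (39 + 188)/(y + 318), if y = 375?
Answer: 227/693 ≈ 0.32756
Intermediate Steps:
(39 + 188)/(y + 318) = (39 + 188)/(375 + 318) = 227/693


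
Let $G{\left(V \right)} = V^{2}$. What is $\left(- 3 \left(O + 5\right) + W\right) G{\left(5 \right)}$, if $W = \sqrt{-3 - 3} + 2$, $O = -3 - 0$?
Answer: $-100 + 25 i \sqrt{6} \approx -100.0 + 61.237 i$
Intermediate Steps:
$O = -3$ ($O = -3 + 0 = -3$)
$W = 2 + i \sqrt{6}$ ($W = \sqrt{-6} + 2 = i \sqrt{6} + 2 = 2 + i \sqrt{6} \approx 2.0 + 2.4495 i$)
$\left(- 3 \left(O + 5\right) + W\right) G{\left(5 \right)} = \left(- 3 \left(-3 + 5\right) + \left(2 + i \sqrt{6}\right)\right) 5^{2} = \left(\left(-3\right) 2 + \left(2 + i \sqrt{6}\right)\right) 25 = \left(-6 + \left(2 + i \sqrt{6}\right)\right) 25 = \left(-4 + i \sqrt{6}\right) 25 = -100 + 25 i \sqrt{6}$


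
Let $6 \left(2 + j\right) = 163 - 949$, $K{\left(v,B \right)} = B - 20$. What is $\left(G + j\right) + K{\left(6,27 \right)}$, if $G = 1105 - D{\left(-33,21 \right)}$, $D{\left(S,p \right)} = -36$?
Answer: $1015$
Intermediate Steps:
$K{\left(v,B \right)} = -20 + B$
$j = -133$ ($j = -2 + \frac{163 - 949}{6} = -2 + \frac{1}{6} \left(-786\right) = -2 - 131 = -133$)
$G = 1141$ ($G = 1105 - -36 = 1105 + 36 = 1141$)
$\left(G + j\right) + K{\left(6,27 \right)} = \left(1141 - 133\right) + \left(-20 + 27\right) = 1008 + 7 = 1015$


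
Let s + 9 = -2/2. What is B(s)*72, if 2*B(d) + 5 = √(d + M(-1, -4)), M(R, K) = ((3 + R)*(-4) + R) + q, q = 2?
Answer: -180 + 36*I*√17 ≈ -180.0 + 148.43*I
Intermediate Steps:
s = -10 (s = -9 - 2/2 = -9 - 2*½ = -9 - 1 = -10)
M(R, K) = -10 - 3*R (M(R, K) = ((3 + R)*(-4) + R) + 2 = ((-12 - 4*R) + R) + 2 = (-12 - 3*R) + 2 = -10 - 3*R)
B(d) = -5/2 + √(-7 + d)/2 (B(d) = -5/2 + √(d + (-10 - 3*(-1)))/2 = -5/2 + √(d + (-10 + 3))/2 = -5/2 + √(d - 7)/2 = -5/2 + √(-7 + d)/2)
B(s)*72 = (-5/2 + √(-7 - 10)/2)*72 = (-5/2 + √(-17)/2)*72 = (-5/2 + (I*√17)/2)*72 = (-5/2 + I*√17/2)*72 = -180 + 36*I*√17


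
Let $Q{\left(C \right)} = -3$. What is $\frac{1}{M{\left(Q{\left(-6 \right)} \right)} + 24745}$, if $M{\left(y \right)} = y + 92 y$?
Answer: $\frac{1}{24466} \approx 4.0873 \cdot 10^{-5}$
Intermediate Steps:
$M{\left(y \right)} = 93 y$
$\frac{1}{M{\left(Q{\left(-6 \right)} \right)} + 24745} = \frac{1}{93 \left(-3\right) + 24745} = \frac{1}{-279 + 24745} = \frac{1}{24466}$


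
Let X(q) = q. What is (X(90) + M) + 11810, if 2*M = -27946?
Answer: -2073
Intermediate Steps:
M = -13973 (M = (1/2)*(-27946) = -13973)
(X(90) + M) + 11810 = (90 - 13973) + 11810 = -13883 + 11810 = -2073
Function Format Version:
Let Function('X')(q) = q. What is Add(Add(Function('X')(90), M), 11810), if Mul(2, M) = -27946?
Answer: -2073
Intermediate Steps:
M = -13973 (M = Mul(Rational(1, 2), -27946) = -13973)
Add(Add(Function('X')(90), M), 11810) = Add(Add(90, -13973), 11810) = Add(-13883, 11810) = -2073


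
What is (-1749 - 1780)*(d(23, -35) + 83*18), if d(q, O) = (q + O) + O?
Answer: -5106463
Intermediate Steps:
d(q, O) = q + 2*O (d(q, O) = (O + q) + O = q + 2*O)
(-1749 - 1780)*(d(23, -35) + 83*18) = (-1749 - 1780)*((23 + 2*(-35)) + 83*18) = -3529*((23 - 70) + 1494) = -3529*(-47 + 1494) = -3529*1447 = -5106463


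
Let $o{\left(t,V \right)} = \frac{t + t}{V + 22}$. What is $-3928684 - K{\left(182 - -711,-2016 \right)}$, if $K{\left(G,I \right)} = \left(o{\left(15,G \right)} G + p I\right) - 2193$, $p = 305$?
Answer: $- \frac{202010057}{61} \approx -3.3116 \cdot 10^{6}$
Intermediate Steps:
$o{\left(t,V \right)} = \frac{2 t}{22 + V}$
$K{\left(G,I \right)} = -2193 + 305 I + \frac{30 G}{22 + G}$ ($K{\left(G,I \right)} = \left(2 \cdot 15 \frac{1}{22 + G} G + 305 I\right) - 2193 = \left(\frac{30}{22 + G} G + 305 I\right) - 2193 = \left(\frac{30 G}{22 + G} + 305 I\right) - 2193 = \left(305 I + \frac{30 G}{22 + G}\right) - 2193 = -2193 + 305 I + \frac{30 G}{22 + G}$)
$-3928684 - K{\left(182 - -711,-2016 \right)} = -3928684 - \frac{30 \left(182 - -711\right) + \left(-2193 + 305 \left(-2016\right)\right) \left(22 + \left(182 - -711\right)\right)}{22 + \left(182 - -711\right)} = -3928684 - \frac{30 \left(182 + 711\right) + \left(-2193 - 614880\right) \left(22 + \left(182 + 711\right)\right)}{22 + \left(182 + 711\right)} = -3928684 - \frac{30 \cdot 893 - 617073 \left(22 + 893\right)}{22 + 893} = -3928684 - \frac{26790 - 564621795}{915} = -3928684 - \frac{1}{915} \left(-564595005\right) = -3928684 - - \frac{37639667}{61} = -3928684 + \frac{37639667}{61} = - \frac{202010057}{61}$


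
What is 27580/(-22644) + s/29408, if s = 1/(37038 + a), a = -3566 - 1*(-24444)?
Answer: -11743520748899/9641779694208 ≈ -1.2180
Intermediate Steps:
a = 20878 (a = -3566 + 24444 = 20878)
s = 1/57916 (s = 1/(37038 + 20878) = 1/57916 ≈ 1.7266e-5)
27580/(-22644) + s/29408 = 27580/(-22644) + (1/57916)/29408 = 27580*(-1/22644) + (1/57916)*(1/29408) = -6895/5661 + 1/1703193728 = -11743520748899/9641779694208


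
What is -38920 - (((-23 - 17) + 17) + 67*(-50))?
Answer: -35547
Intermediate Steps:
-38920 - (((-23 - 17) + 17) + 67*(-50)) = -38920 - ((-40 + 17) - 3350) = -38920 - (-23 - 3350) = -38920 - 1*(-3373) = -38920 + 3373 = -35547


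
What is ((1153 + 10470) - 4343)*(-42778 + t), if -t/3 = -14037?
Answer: -4855760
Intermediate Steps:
t = 42111 (t = -3*(-14037) = 42111)
((1153 + 10470) - 4343)*(-42778 + t) = ((1153 + 10470) - 4343)*(-42778 + 42111) = (11623 - 4343)*(-667) = 7280*(-667) = -4855760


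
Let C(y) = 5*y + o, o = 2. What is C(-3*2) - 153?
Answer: -181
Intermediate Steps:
C(y) = 2 + 5*y (C(y) = 5*y + 2 = 2 + 5*y)
C(-3*2) - 153 = (2 + 5*(-3*2)) - 153 = (2 + 5*(-6)) - 153 = (2 - 30) - 153 = -28 - 153 = -181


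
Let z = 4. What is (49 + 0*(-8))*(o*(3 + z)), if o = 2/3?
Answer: 686/3 ≈ 228.67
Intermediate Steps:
o = ⅔ (o = 2*(⅓) = ⅔ ≈ 0.66667)
(49 + 0*(-8))*(o*(3 + z)) = (49 + 0*(-8))*(2*(3 + 4)/3) = (49 + 0)*((⅔)*7) = 49*(14/3) = 686/3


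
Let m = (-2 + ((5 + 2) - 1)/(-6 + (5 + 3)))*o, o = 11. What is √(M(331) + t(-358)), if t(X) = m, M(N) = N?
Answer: 3*√38 ≈ 18.493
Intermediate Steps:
m = 11 (m = (-2 + ((5 + 2) - 1)/(-6 + (5 + 3)))*11 = (-2 + (7 - 1)/(-6 + 8))*11 = (-2 + 6/2)*11 = (-2 + 6*(½))*11 = (-2 + 3)*11 = 1*11 = 11)
t(X) = 11
√(M(331) + t(-358)) = √(331 + 11) = √342 = 3*√38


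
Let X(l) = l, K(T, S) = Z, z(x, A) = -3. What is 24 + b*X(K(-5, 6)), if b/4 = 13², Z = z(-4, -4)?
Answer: -2004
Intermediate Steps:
Z = -3
K(T, S) = -3
b = 676 (b = 4*13² = 4*169 = 676)
24 + b*X(K(-5, 6)) = 24 + 676*(-3) = 24 - 2028 = -2004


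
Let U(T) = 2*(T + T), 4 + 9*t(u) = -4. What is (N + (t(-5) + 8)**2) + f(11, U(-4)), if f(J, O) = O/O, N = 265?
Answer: 25642/81 ≈ 316.57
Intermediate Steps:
t(u) = -8/9 (t(u) = -4/9 + (1/9)*(-4) = -4/9 - 4/9 = -8/9)
U(T) = 4*T (U(T) = 2*(2*T) = 4*T)
f(J, O) = 1
(N + (t(-5) + 8)**2) + f(11, U(-4)) = (265 + (-8/9 + 8)**2) + 1 = (265 + (64/9)**2) + 1 = (265 + 4096/81) + 1 = 25561/81 + 1 = 25642/81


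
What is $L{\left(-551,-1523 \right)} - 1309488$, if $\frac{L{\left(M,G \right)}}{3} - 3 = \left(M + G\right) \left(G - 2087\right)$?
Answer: $21151941$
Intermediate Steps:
$L{\left(M,G \right)} = 9 + 3 \left(-2087 + G\right) \left(G + M\right)$ ($L{\left(M,G \right)} = 9 + 3 \left(M + G\right) \left(G - 2087\right) = 9 + 3 \left(G + M\right) \left(-2087 + G\right) = 9 + 3 \left(-2087 + G\right) \left(G + M\right)$)
$L{\left(-551,-1523 \right)} - 1309488 = \left(9 - -9535503 - -3449811 + 3 \left(-1523\right)^{2} + 3 \left(-1523\right) \left(-551\right)\right) - 1309488 = \left(9 + 9535503 + 3449811 + 3 \cdot 2319529 + 2517519\right) - 1309488 = \left(9 + 9535503 + 3449811 + 6958587 + 2517519\right) - 1309488 = 22461429 - 1309488 = 21151941$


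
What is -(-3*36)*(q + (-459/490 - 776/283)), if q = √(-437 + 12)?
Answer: -27547398/69335 + 540*I*√17 ≈ -397.31 + 2226.5*I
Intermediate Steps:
q = 5*I*√17 (q = √(-425) = 5*I*√17 ≈ 20.616*I)
-(-3*36)*(q + (-459/490 - 776/283)) = -(-3*36)*(5*I*√17 + (-459/490 - 776/283)) = -(-108)*(5*I*√17 + (-459*1/490 - 776*1/283)) = -(-108)*(5*I*√17 + (-459/490 - 776/283)) = -(-108)*(5*I*√17 - 510137/138670) = -(-108)*(-510137/138670 + 5*I*√17) = -(27547398/69335 - 540*I*√17) = -27547398/69335 + 540*I*√17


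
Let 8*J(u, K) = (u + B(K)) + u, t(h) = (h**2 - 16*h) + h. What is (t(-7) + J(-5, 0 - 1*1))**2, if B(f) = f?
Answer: 1490841/64 ≈ 23294.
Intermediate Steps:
t(h) = h**2 - 15*h
J(u, K) = u/4 + K/8 (J(u, K) = ((u + K) + u)/8 = ((K + u) + u)/8 = (K + 2*u)/8 = u/4 + K/8)
(t(-7) + J(-5, 0 - 1*1))**2 = (-7*(-15 - 7) + ((1/4)*(-5) + (0 - 1*1)/8))**2 = (-7*(-22) + (-5/4 + (0 - 1)/8))**2 = (154 + (-5/4 + (1/8)*(-1)))**2 = (154 + (-5/4 - 1/8))**2 = (154 - 11/8)**2 = (1221/8)**2 = 1490841/64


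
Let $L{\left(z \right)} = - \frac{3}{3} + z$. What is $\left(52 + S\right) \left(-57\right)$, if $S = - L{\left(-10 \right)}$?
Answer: $-3591$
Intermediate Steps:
$L{\left(z \right)} = -1 + z$ ($L{\left(z \right)} = \left(-3\right) \frac{1}{3} + z = -1 + z$)
$S = 11$ ($S = - (-1 - 10) = \left(-1\right) \left(-11\right) = 11$)
$\left(52 + S\right) \left(-57\right) = \left(52 + 11\right) \left(-57\right) = 63 \left(-57\right) = -3591$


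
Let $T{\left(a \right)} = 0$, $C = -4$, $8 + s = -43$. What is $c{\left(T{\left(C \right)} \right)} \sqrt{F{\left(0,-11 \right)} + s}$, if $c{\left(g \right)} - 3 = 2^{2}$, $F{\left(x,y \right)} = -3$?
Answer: $21 i \sqrt{6} \approx 51.439 i$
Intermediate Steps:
$s = -51$ ($s = -8 - 43 = -51$)
$c{\left(g \right)} = 7$ ($c{\left(g \right)} = 3 + 2^{2} = 3 + 4 = 7$)
$c{\left(T{\left(C \right)} \right)} \sqrt{F{\left(0,-11 \right)} + s} = 7 \sqrt{-3 - 51} = 7 \sqrt{-54} = 7 \cdot 3 i \sqrt{6} = 21 i \sqrt{6}$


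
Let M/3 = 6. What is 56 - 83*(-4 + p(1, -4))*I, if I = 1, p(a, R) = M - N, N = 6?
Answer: -608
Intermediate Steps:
M = 18 (M = 3*6 = 18)
p(a, R) = 12 (p(a, R) = 18 - 1*6 = 18 - 6 = 12)
56 - 83*(-4 + p(1, -4))*I = 56 - 83*(-4 + 12) = 56 - 664 = -608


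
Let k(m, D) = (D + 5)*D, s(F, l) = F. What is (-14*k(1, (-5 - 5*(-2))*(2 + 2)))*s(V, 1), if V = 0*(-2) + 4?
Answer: -28000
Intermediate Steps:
V = 4 (V = 0 + 4 = 4)
k(m, D) = D*(5 + D) (k(m, D) = (5 + D)*D = D*(5 + D))
(-14*k(1, (-5 - 5*(-2))*(2 + 2)))*s(V, 1) = -14*(-5 - 5*(-2))*(2 + 2)*(5 + (-5 - 5*(-2))*(2 + 2))*4 = -14*(-5 + 10)*4*(5 + (-5 + 10)*4)*4 = -14*5*4*(5 + 5*4)*4 = -280*(5 + 20)*4 = -280*25*4 = -14*500*4 = -7000*4 = -28000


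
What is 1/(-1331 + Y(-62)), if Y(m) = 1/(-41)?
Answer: -41/54572 ≈ -0.00075130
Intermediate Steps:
Y(m) = -1/41
1/(-1331 + Y(-62)) = 1/(-1331 - 1/41) = 1/(-54572/41) = -41/54572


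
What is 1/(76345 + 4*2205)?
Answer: 1/85165 ≈ 1.1742e-5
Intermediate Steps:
1/(76345 + 4*2205) = 1/(76345 + 8820) = 1/85165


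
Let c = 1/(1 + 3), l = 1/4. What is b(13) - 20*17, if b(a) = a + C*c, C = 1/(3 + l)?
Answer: -4250/13 ≈ -326.92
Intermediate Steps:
l = ¼ ≈ 0.25000
c = ¼ (c = 1/4 = ¼ ≈ 0.25000)
C = 4/13 (C = 1/(3 + ¼) = 1/(13/4) = 4/13 ≈ 0.30769)
b(a) = 1/13 + a (b(a) = a + (4/13)*(¼) = a + 1/13 = 1/13 + a)
b(13) - 20*17 = (1/13 + 13) - 20*17 = 170/13 - 340 = -4250/13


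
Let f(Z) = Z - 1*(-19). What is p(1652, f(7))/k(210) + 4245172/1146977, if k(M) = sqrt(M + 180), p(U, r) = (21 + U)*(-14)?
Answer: 4245172/1146977 - 11711*sqrt(390)/195 ≈ -1182.3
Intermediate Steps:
f(Z) = 19 + Z (f(Z) = Z + 19 = 19 + Z)
p(U, r) = -294 - 14*U
k(M) = sqrt(180 + M)
p(1652, f(7))/k(210) + 4245172/1146977 = (-294 - 14*1652)/(sqrt(180 + 210)) + 4245172/1146977 = (-294 - 23128)/(sqrt(390)) + 4245172*(1/1146977) = -11711*sqrt(390)/195 + 4245172/1146977 = 4245172/1146977 - 11711*sqrt(390)/195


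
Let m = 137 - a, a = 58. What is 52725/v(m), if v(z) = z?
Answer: 52725/79 ≈ 667.41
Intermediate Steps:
m = 79 (m = 137 - 1*58 = 137 - 58 = 79)
52725/v(m) = 52725/79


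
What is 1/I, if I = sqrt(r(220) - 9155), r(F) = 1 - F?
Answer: -I*sqrt(9374)/9374 ≈ -0.010329*I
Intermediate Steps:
I = I*sqrt(9374) (I = sqrt((1 - 1*220) - 9155) = sqrt((1 - 220) - 9155) = sqrt(-219 - 9155) = sqrt(-9374) = I*sqrt(9374) ≈ 96.819*I)
1/I = 1/(I*sqrt(9374)) = -I*sqrt(9374)/9374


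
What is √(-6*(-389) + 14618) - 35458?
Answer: -35458 + 2*√4238 ≈ -35328.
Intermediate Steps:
√(-6*(-389) + 14618) - 35458 = √(2334 + 14618) - 35458 = √16952 - 35458 = 2*√4238 - 35458 = -35458 + 2*√4238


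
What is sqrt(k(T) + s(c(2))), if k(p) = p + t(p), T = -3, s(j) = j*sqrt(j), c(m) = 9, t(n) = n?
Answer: sqrt(21) ≈ 4.5826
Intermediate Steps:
s(j) = j**(3/2)
k(p) = 2*p (k(p) = p + p = 2*p)
sqrt(k(T) + s(c(2))) = sqrt(2*(-3) + 9**(3/2)) = sqrt(-6 + 27) = sqrt(21)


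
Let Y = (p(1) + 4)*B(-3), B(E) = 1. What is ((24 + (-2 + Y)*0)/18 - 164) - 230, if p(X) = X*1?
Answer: -1178/3 ≈ -392.67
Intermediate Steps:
p(X) = X
Y = 5 (Y = (1 + 4)*1 = 5*1 = 5)
((24 + (-2 + Y)*0)/18 - 164) - 230 = ((24 + (-2 + 5)*0)/18 - 164) - 230 = ((24 + 3*0)/18 - 164) - 230 = ((24 + 0)/18 - 164) - 230 = ((1/18)*24 - 164) - 230 = (4/3 - 164) - 230 = -488/3 - 230 = -1178/3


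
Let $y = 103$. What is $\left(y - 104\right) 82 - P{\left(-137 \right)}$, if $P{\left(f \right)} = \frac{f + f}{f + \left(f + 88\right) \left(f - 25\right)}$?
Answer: $- \frac{639408}{7801} \approx -81.965$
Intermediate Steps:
$P{\left(f \right)} = \frac{2 f}{f + \left(-25 + f\right) \left(88 + f\right)}$ ($P{\left(f \right)} = \frac{2 f}{f + \left(88 + f\right) \left(-25 + f\right)} = \frac{2 f}{f + \left(-25 + f\right) \left(88 + f\right)}$)
$\left(y - 104\right) 82 - P{\left(-137 \right)} = \left(103 - 104\right) 82 - 2 \left(-137\right) \frac{1}{-2200 + \left(-137\right)^{2} + 64 \left(-137\right)} = \left(-1\right) 82 - 2 \left(-137\right) \frac{1}{-2200 + 18769 - 8768} = -82 - 2 \left(-137\right) \frac{1}{7801} = -82 - - \frac{274}{7801} = -82 + \frac{274}{7801} = - \frac{639408}{7801}$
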